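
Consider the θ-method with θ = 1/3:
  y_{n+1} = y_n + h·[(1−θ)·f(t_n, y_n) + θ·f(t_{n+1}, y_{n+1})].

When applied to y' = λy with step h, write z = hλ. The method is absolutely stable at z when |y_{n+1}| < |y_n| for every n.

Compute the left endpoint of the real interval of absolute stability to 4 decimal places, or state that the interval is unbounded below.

Set f=λy, z=hλ:
  y_{n+1} = y_n + z·[2/3·y_n + 1/3·y_{n+1}] ⇒ (1 − 1/3z)y_{n+1} = (1 + 2/3z)y_n
  ⇒ R(z) = (1 + 2/3z)/(1 − 1/3z).

Find x<0 with |R(x)|<1.
x=-0.73: |R|=0.4129
R=−1: 1+2/3x = −1+1/3x ⇒ -1/3x=2 ⇒ x=2/(-1/3)=-6.0000
Confirm numerically:
  x=-5.727: |R|=0.96872 <1
  x=-3.324: |R|=0.57685 <1
  x=-2.622: |R|=0.39915 <1
  x=-6.372: |R|=1.03969 >1
  x=-6.283: |R|=1.03049 >1
Interval (-6.0000, 0).

z* = -6.0000.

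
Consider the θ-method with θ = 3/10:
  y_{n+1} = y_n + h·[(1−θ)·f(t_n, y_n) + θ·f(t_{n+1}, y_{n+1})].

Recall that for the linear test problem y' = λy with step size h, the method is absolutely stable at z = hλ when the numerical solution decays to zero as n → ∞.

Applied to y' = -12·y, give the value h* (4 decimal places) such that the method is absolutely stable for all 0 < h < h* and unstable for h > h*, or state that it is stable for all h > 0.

(-5.0000,0); λ=-12 ⇒ h* = (5)/12 = 0.4167.

On y'=λy, z=hλ:
  y_{n+1} = y_n + z·[7/10·y_n + 3/10·y_{n+1}] ⇒ (1 − 3/10z)y_{n+1} = (1 + 7/10z)y_n
  R(z) = (1 + 7/10z)/(1 − 3/10z).

Need |R(x)|<1, x<0.
x=-1.09: |R|=0.1786
R=−1: 1+7/10x = −1+3/10x ⇒ -2/5x=2 ⇒ x=2/(-2/5)=-5.0000
Confirm numerically:
  x=-4.294: |R|=0.87658 <1
  x=-2.381: |R|=0.38891 <1
  x=-2.160: |R|=0.31068 <1
  x=-5.507: |R|=1.07647 >1
  x=-5.401: |R|=1.06121 >1
  x=-5.145: |R|=1.02280 >1
Stable set (-5.0000, 0).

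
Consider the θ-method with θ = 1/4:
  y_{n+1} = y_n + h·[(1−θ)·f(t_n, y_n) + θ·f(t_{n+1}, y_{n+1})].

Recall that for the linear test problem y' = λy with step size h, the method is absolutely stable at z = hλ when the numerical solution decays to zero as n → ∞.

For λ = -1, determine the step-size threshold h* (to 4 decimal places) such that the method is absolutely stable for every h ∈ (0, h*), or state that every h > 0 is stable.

On y'=λy, z=hλ:
  y_{n+1} = y_n + z·[3/4·y_n + 1/4·y_{n+1}] ⇒ (1 − 1/4z)y_{n+1} = (1 + 3/4z)y_n
  so R(z) = (1 + 3/4z)/(1 − 1/4z).

Need |R(x)|<1, x<0.
x=-1.61: |R|=0.1480
R=−1: 1+3/4x = −1+1/4x ⇒ -1/2x=2 ⇒ x=2/(-1/2)=-4.0000
Confirm numerically:
  x=-2.741: |R|=0.62646 <1
  x=-2.645: |R|=0.59217 <1
  x=-2.613: |R|=0.58052 <1
  x=-2.593: |R|=0.57318 <1
  x=-4.271: |R|=1.06553 >1
  x=-4.228: |R|=1.05542 >1
So |R|<1 on (-4.0000, 0).

(-4.0000,0); λ=-1 ⇒ h* = (4)/1 = 4.0000.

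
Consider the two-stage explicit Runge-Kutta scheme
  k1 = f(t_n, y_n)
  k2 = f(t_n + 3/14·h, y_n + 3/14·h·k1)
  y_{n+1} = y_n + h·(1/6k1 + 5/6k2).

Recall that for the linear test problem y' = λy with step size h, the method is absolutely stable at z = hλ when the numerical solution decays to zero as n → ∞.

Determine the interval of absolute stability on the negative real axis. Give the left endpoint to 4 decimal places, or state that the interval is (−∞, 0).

On y'=λy, z=hλ:
  k1=λy_n ⇒ h·k1=z·y_n;  k2=λ(1+3/14z)y_n ⇒ h·k2=z(1+3/14z)y_n
  y_{n+1}/y_n = 1 + 1/6z + 5/6z(1+3/14z) = 1 + z + 5/28z²
  R(z) = 1 + z + 5/28z².

Need |R(x)|<1, x<0.
x=-1.44: |R|=0.0697
R=1: x+5/28x²=0 ⇒ x=−28/5=-5.6000; min R=1−1/(4·5/28)=-0.4000>−1
Confirm numerically:
  x=-5.197: |R|=0.62600 <1
  x=-4.397: |R|=0.05543 <1
  x=-3.996: |R|=0.14457 <1
  x=-6.180: |R|=1.64007 >1
  x=-5.795: |R|=1.20179 >1
So |R|<1 on (-5.6000, 0).

(-5.6000, 0).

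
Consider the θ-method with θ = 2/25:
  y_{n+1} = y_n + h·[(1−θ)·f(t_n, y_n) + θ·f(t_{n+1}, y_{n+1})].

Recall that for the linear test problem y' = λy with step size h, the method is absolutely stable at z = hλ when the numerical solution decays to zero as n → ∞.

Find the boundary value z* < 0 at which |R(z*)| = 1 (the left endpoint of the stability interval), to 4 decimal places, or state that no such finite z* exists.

With y'=λy (z=hλ):
  y_{n+1} = y_n + z·[23/25·y_n + 2/25·y_{n+1}] ⇒ (1 − 2/25z)y_{n+1} = (1 + 23/25z)y_n
  Hence R(z) = (1 + 23/25z)/(1 − 2/25z).

Need |R(x)|<1, x<0.
x=-1.69: |R|=0.4887
R=−1: 1+23/25x = −1+2/25x ⇒ -21/25x=2 ⇒ x=2/(-21/25)=-2.3810
Confirm numerically:
  x=-2.278: |R|=0.92685 <1
  x=-1.577: |R|=0.40033 <1
  x=-1.472: |R|=0.31692 <1
  x=-1.380: |R|=0.24280 <1
  x=-2.906: |R|=1.35785 >1
  x=-2.851: |R|=1.32151 >1
Interval (-2.3810, 0).

z* = -2.3810.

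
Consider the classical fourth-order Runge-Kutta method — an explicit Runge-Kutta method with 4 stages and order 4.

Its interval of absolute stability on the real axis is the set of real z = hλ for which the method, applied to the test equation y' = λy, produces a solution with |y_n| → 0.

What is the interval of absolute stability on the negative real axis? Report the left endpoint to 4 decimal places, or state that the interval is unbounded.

z∈(-2.7853,0).

Set f=λy, z=hλ:
  order 4, 4-stage ⇒ R(z)=1+z+z^2/2+z^3/6+z^4/24
  (e.g. R(-0.38)=0.68392, |R|=0.68392)

Boundary: |R(x)|=1, x<0.
x=-0.38: |R|=0.6839
|R(-2.19)|=0.4159 |R(-2)|=0.3333 |R(-1.99)|=0.3300
Bisect:
  x_lo=-3.3084 |R|=2.1210  x_hi=-0.0868 |R|=0.9168
  mid=-1.69765 |R|=0.27400 →hi
  mid=-2.50304 |R|=0.65143 →hi
  mid=-2.90574 |R|=1.19732 →lo
  mid=-2.70439 |R|=0.88472 →hi
  mid=-2.80507 |R|=1.03023 →lo
  mid=-2.75473 |R|=0.95489 →hi
  mid=-2.77990 |R|=0.99190 →hi
  ...
  [-2.78540,-2.78521] ⇒ x*=-2.7853
So |R|<1 on (-2.7853, 0).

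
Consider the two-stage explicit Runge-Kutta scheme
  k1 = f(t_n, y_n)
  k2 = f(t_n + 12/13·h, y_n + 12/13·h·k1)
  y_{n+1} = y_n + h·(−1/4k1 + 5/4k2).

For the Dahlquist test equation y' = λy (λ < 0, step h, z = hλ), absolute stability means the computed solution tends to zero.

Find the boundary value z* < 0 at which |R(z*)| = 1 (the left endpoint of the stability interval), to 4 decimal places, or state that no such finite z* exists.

On y'=λy, z=hλ:
  k1=λy_n ⇒ h·k1=z·y_n;  k2=λ(1+12/13z)y_n ⇒ h·k2=z(1+12/13z)y_n
  y_{n+1}/y_n = 1 − 1/4z + 5/4z(1+12/13z) = 1 + z + 15/13z²
  Hence R(z) = 1 + z + 15/13z².

Find x<0 with |R(x)|<1.
x=-1.43: |R|=1.9295
R=1: x+15/13x²=0 ⇒ x=−13/15=-0.8667; min R=1−1/(4·15/13)=0.7833>−1
Confirm numerically:
  x=-0.778: |R|=0.92040 <1
  x=-0.699: |R|=0.86477 <1
  x=-0.460: |R|=0.78415 <1
  x=-0.376: |R|=0.78713 <1
  x=-1.204: |R|=1.46863 >1
  x=-1.179: |R|=1.42489 >1
Interval (-0.8667, 0).

z* = -0.8667.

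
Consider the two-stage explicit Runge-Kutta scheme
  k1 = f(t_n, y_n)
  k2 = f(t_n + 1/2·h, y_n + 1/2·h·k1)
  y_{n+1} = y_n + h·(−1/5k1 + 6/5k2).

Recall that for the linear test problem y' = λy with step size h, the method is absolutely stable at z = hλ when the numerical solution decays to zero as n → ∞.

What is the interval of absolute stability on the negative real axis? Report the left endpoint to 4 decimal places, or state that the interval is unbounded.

z∈(-1.6667,0).

On y'=λy, z=hλ:
  k1=λy_n ⇒ h·k1=z·y_n;  k2=λ(1+1/2z)y_n ⇒ h·k2=z(1+1/2z)y_n
  y_{n+1}/y_n = 1 − 1/5z + 6/5z(1+1/2z) = 1 + z + 3/5z²
  ⇒ R(z) = 1 + z + 3/5z².

Boundary: |R(x)|=1, x<0.
x=-0.42: |R|=0.6858
R=1: x+3/5x²=0 ⇒ x=−5/3=-1.6667; min R=1−1/(4·3/5)=0.5833>−1
Confirm numerically:
  x=-1.589: |R|=0.92595 <1
  x=-1.507: |R|=0.85563 <1
  x=-1.491: |R|=0.84285 <1
  x=-2.223: |R|=1.74204 >1
  x=-2.126: |R|=1.58593 >1
So |R|<1 on (-1.6667, 0).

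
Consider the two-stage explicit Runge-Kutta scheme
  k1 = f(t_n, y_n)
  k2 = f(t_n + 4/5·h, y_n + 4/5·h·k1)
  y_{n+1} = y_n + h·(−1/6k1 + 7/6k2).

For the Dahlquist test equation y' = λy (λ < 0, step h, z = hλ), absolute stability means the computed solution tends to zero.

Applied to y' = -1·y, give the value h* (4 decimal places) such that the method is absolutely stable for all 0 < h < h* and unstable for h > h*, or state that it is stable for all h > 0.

Set f=λy, z=hλ:
  k1=λy_n ⇒ h·k1=z·y_n;  k2=λ(1+4/5z)y_n ⇒ h·k2=z(1+4/5z)y_n
  y_{n+1}/y_n = 1 − 1/6z + 7/6z(1+4/5z) = 1 + z + 14/15z²
  R(z) = 1 + z + 14/15z².

Boundary: |R(x)|=1, x<0.
x=-1.7: |R|=1.9973
R=1: x+14/15x²=0 ⇒ x=−15/14=-1.0714; min R=1−1/(4·14/15)=0.7321>−1
Confirm numerically:
  x=-0.910: |R|=0.86289 <1
  x=-0.813: |R|=0.80390 <1
  x=-0.551: |R|=0.73236 <1
  x=-1.655: |R|=1.90142 >1
  x=-1.620: |R|=1.82944 >1
  x=-1.218: |R|=1.16662 >1
So |R|<1 on (-1.0714, 0).

(-1.0714,0); λ=-1 ⇒ h* = (15/14)/1 = 1.0714.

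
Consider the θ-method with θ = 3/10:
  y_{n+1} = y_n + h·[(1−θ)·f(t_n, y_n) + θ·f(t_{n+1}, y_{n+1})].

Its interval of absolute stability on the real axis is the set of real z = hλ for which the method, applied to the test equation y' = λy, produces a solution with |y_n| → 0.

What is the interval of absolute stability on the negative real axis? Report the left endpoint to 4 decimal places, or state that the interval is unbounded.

(-5.0000, 0).

With y'=λy (z=hλ):
  y_{n+1} = y_n + z·[7/10·y_n + 3/10·y_{n+1}] ⇒ (1 − 3/10z)y_{n+1} = (1 + 7/10z)y_n
  R(z) = (1 + 7/10z)/(1 − 3/10z).

Boundary: |R(x)|=1, x<0.
x=-0.41: |R|=0.6349
R=−1: 1+7/10x = −1+3/10x ⇒ -2/5x=2 ⇒ x=2/(-2/5)=-5.0000
Confirm numerically:
  x=-3.889: |R|=0.79490 <1
  x=-2.996: |R|=0.57784 <1
  x=-2.006: |R|=0.25234 <1
  x=-5.541: |R|=1.08128 >1
  x=-5.173: |R|=1.02712 >1
  x=-5.028: |R|=1.00446 >1
So |R|<1 on (-5.0000, 0).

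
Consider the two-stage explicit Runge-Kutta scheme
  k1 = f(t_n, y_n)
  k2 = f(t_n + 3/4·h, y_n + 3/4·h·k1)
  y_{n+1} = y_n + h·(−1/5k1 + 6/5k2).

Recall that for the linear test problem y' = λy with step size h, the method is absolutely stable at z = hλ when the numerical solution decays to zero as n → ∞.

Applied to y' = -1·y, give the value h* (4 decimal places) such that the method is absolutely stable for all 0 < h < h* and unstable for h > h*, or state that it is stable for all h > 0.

Set f=λy, z=hλ:
  k1=λy_n ⇒ h·k1=z·y_n;  k2=λ(1+3/4z)y_n ⇒ h·k2=z(1+3/4z)y_n
  y_{n+1}/y_n = 1 − 1/5z + 6/5z(1+3/4z) = 1 + z + 9/10z²
  so R(z) = 1 + z + 9/10z².

Find x<0 with |R(x)|<1.
x=-1.69: |R|=1.8805
R=1: x+9/10x²=0 ⇒ x=−10/9=-1.1111; min R=1−1/(4·9/10)=0.7222>−1
Confirm numerically:
  x=-1.017: |R|=0.91386 <1
  x=-0.957: |R|=0.86726 <1
  x=-0.576: |R|=0.72260 <1
  x=-1.597: |R|=1.69837 >1
  x=-1.305: |R|=1.22772 >1
  x=-1.134: |R|=1.02336 >1
So |R|<1 on (-1.1111, 0).

(-1.1111,0); λ=-1 ⇒ h* = (10/9)/1 = 1.1111.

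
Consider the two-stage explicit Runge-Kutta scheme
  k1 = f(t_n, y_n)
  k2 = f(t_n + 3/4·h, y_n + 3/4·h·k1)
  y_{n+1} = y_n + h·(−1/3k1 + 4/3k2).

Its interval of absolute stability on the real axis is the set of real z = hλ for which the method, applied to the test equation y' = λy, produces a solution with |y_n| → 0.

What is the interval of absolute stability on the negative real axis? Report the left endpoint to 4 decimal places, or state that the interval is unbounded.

z∈(-1.0000,0).

With y'=λy (z=hλ):
  k1=λy_n ⇒ h·k1=z·y_n;  k2=λ(1+3/4z)y_n ⇒ h·k2=z(1+3/4z)y_n
  y_{n+1}/y_n = 1 − 1/3z + 4/3z(1+3/4z) = 1 + z + z²
  R(z) = 1 + z + z².

Boundary: |R(x)|=1, x<0.
x=-0.34: |R|=0.7756
R=1: x+1x²=0 ⇒ x=−1=-1.0000; min R=1−1/(4·1)=0.7500>−1
Confirm numerically:
  x=-0.944: |R|=0.94714 <1
  x=-0.934: |R|=0.93836 <1
  x=-0.828: |R|=0.85758 <1
  x=-0.500: |R|=0.75000 <1
  x=-1.456: |R|=1.66394 >1
  x=-1.414: |R|=1.58540 >1
So |R|<1 on (-1.0000, 0).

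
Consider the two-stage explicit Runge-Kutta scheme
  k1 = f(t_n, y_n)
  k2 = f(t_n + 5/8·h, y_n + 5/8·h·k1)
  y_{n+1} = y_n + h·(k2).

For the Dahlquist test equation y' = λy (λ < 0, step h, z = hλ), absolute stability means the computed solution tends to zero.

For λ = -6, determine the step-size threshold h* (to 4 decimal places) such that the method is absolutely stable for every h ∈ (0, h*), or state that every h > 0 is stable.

(-1.6000,0); λ=-6 ⇒ h* = (8/5)/6 = 0.2667.

With y'=λy (z=hλ):
  k1=λy_n ⇒ h·k1=z·y_n;  k2=λ(1+5/8z)y_n ⇒ h·k2=z(1+5/8z)y_n
  y_{n+1}/y_n = 1 + z(1+5/8z) = 1 + z + 5/8z²
  R(z) = 1 + z + 5/8z².

Need |R(x)|<1, x<0.
x=-1.6: |R|=1.0000
R=1: x+5/8x²=0 ⇒ x=−8/5=-1.6000; min R=1−1/(4·5/8)=0.6000>−1
Confirm numerically:
  x=-1.306: |R|=0.76002 <1
  x=-0.914: |R|=0.60812 <1
  x=-0.766: |R|=0.60072 <1
  x=-0.649: |R|=0.61425 <1
  x=-2.062: |R|=1.59540 >1
  x=-2.025: |R|=1.53789 >1
So |R|<1 on (-1.6000, 0).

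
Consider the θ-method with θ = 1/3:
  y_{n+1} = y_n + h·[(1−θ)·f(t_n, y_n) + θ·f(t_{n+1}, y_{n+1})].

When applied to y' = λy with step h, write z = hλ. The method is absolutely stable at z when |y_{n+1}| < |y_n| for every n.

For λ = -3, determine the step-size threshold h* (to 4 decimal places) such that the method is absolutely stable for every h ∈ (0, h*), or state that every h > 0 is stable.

Set f=λy, z=hλ:
  y_{n+1} = y_n + z·[2/3·y_n + 1/3·y_{n+1}] ⇒ (1 − 1/3z)y_{n+1} = (1 + 2/3z)y_n
  ⇒ R(z) = (1 + 2/3z)/(1 − 1/3z).

Boundary: |R(x)|=1, x<0.
x=-1.16: |R|=0.1635
R=−1: 1+2/3x = −1+1/3x ⇒ -1/3x=2 ⇒ x=2/(-1/3)=-6.0000
Confirm numerically:
  x=-5.094: |R|=0.88807 <1
  x=-5.035: |R|=0.87990 <1
  x=-4.531: |R|=0.80494 <1
  x=-4.220: |R|=0.75346 <1
  x=-6.478: |R|=1.05043 >1
  x=-6.168: |R|=1.01832 >1
Interval (-6.0000, 0).

(-6.0000,0); λ=-3 ⇒ h* = (6)/3 = 2.0000.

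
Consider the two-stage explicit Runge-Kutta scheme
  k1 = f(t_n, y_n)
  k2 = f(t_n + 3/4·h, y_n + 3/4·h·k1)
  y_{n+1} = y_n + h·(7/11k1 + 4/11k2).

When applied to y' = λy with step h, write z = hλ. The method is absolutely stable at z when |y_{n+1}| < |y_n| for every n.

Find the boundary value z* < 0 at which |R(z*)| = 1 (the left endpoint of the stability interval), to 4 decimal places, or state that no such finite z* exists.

left endpoint -3.6667.

Test eqn y'=λy, z=hλ:
  k1=λy_n ⇒ h·k1=z·y_n;  k2=λ(1+3/4z)y_n ⇒ h·k2=z(1+3/4z)y_n
  y_{n+1}/y_n = 1 + 7/11z + 4/11z(1+3/4z) = 1 + z + 3/11z²
  so R(z) = 1 + z + 3/11z².

Find x<0 with |R(x)|<1.
x=-0.76: |R|=0.3975
R=1: x+3/11x²=0 ⇒ x=−11/3=-3.6667; min R=1−1/(4·3/11)=0.0833>−1
Confirm numerically:
  x=-2.270: |R|=0.13534 <1
  x=-1.479: |R|=0.11757 <1
  x=-1.472: |R|=0.11894 <1
  x=-4.168: |R|=1.56988 >1
  x=-4.164: |R|=1.56479 >1
  x=-4.004: |R|=1.36837 >1
So |R|<1 on (-3.6667, 0).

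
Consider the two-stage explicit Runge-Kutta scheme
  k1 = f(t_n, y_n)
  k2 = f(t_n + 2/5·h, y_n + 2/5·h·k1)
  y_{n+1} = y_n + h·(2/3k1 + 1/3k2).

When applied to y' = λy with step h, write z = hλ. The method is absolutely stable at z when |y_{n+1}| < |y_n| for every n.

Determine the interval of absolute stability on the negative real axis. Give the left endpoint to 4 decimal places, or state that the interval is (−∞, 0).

(-7.5000, 0).

Test eqn y'=λy, z=hλ:
  k1=λy_n ⇒ h·k1=z·y_n;  k2=λ(1+2/5z)y_n ⇒ h·k2=z(1+2/5z)y_n
  y_{n+1}/y_n = 1 + 2/3z + 1/3z(1+2/5z) = 1 + z + 2/15z²
  Hence R(z) = 1 + z + 2/15z².

Boundary: |R(x)|=1, x<0.
x=-0.64: |R|=0.4146
R=1: x+2/15x²=0 ⇒ x=−15/2=-7.5000; min R=1−1/(4·2/15)=-0.8750>−1
Confirm numerically:
  x=-6.626: |R|=0.22785 <1
  x=-6.234: |R|=0.05230 <1
  x=-6.198: |R|=0.07597 <1
  x=-4.553: |R|=0.78903 <1
  x=-7.748: |R|=1.25620 >1
  x=-7.693: |R|=1.19797 >1
So |R|<1 on (-7.5000, 0).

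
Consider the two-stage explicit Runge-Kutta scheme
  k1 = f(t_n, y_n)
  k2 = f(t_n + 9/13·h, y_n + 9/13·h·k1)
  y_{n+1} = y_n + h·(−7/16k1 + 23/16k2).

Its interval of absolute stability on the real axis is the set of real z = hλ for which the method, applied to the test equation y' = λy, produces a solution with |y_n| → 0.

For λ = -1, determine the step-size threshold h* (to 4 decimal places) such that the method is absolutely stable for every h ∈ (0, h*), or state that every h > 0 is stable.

(-1.0048,0); λ=-1 ⇒ h* = (208/207)/1 = 1.0048.

Test eqn y'=λy, z=hλ:
  k1=λy_n ⇒ h·k1=z·y_n;  k2=λ(1+9/13z)y_n ⇒ h·k2=z(1+9/13z)y_n
  y_{n+1}/y_n = 1 − 7/16z + 23/16z(1+9/13z) = 1 + z + 207/208z²
  Hence R(z) = 1 + z + 207/208z².

Solve |R(x)|<1 on ℝ⁻.
x=-1.33: |R|=1.4304
R=1: x+207/208x²=0 ⇒ x=−208/207=-1.0048; min R=1−1/(4·207/208)=0.7488>−1
Confirm numerically:
  x=-0.935: |R|=0.93502 <1
  x=-0.860: |R|=0.87604 <1
  x=-0.704: |R|=0.78923 <1
  x=-1.572: |R|=1.88730 >1
  x=-1.562: |R|=1.86611 >1
  x=-1.263: |R|=1.32450 >1
So |R|<1 on (-1.0048, 0).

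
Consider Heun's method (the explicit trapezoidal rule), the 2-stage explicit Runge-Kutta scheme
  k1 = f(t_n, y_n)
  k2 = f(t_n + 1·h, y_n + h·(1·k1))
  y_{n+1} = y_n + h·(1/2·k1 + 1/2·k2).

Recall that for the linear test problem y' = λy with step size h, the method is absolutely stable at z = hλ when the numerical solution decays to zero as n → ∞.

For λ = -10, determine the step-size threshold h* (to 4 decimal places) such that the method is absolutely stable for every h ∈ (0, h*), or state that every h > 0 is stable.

(-2.0000,0); λ=-10 ⇒ h* = 0.2000.

On y'=λy, z=hλ:
  order 2, 2-stage ⇒ R(z)=1+z+z^2/2
  (e.g. R(-1.52)=0.63520, |R|=0.63520)

Find x<0 with |R(x)|<1.
x=-1.52: |R|=0.6352
|R(-1.58)|=0.6682 |R(-1.34)|=0.5578 |R(-0.75)|=0.5312
Bisect:
  x_lo=-2.8651 |R|=2.2394  x_hi=-0.3019 |R|=0.7437
  mid=-1.58353 |R|=0.67025 →hi
  mid=-2.22433 |R|=1.24949 →lo
  mid=-1.90393 |R|=0.90854 →hi
  mid=-2.06413 |R|=1.06619 →lo
  mid=-1.98403 |R|=0.98416 →hi
  mid=-2.02408 |R|=1.02437 →lo
  mid=-2.00405 |R|=1.00406 →lo
  mid=-1.99404 |R|=0.99406 →hi
  mid=-1.99905 |R|=0.99905 →hi
  ...
  [-2.00014,-1.99999] ⇒ x*=-2.0000
Interval (-2.0000, 0).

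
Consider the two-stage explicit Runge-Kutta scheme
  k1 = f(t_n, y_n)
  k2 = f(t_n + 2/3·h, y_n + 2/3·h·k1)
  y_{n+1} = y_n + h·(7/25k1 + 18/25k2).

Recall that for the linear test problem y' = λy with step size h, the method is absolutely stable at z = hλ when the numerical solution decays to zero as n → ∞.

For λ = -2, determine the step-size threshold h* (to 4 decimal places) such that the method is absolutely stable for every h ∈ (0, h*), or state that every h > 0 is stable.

(-2.0833,0); λ=-2 ⇒ h* = (25/12)/2 = 1.0417.

On y'=λy, z=hλ:
  k1=λy_n ⇒ h·k1=z·y_n;  k2=λ(1+2/3z)y_n ⇒ h·k2=z(1+2/3z)y_n
  y_{n+1}/y_n = 1 + 7/25z + 18/25z(1+2/3z) = 1 + z + 12/25z²
  ⇒ R(z) = 1 + z + 12/25z².

Find x<0 with |R(x)|<1.
x=-0.43: |R|=0.6588
R=1: x+12/25x²=0 ⇒ x=−25/12=-2.0833; min R=1−1/(4·12/25)=0.4792>−1
Confirm numerically:
  x=-2.015: |R|=0.93391 <1
  x=-1.882: |R|=0.81812 <1
  x=-1.864: |R|=0.80376 <1
  x=-0.959: |R|=0.48245 <1
  x=-2.427: |R|=1.40036 >1
  x=-2.119: |R|=1.03628 >1
Interval (-2.0833, 0).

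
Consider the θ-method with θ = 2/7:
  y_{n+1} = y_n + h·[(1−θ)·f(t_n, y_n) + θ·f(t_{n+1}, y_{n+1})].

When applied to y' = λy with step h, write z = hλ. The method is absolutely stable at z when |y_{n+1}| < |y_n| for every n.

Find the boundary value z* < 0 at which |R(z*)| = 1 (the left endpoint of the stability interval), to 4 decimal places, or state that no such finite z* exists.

On y'=λy, z=hλ:
  y_{n+1} = y_n + z·[5/7·y_n + 2/7·y_{n+1}] ⇒ (1 − 2/7z)y_{n+1} = (1 + 5/7z)y_n
  Hence R(z) = (1 + 5/7z)/(1 − 2/7z).

Find x<0 with |R(x)|<1.
x=-0.66: |R|=0.4447
R=−1: 1+5/7x = −1+2/7x ⇒ -3/7x=2 ⇒ x=2/(-3/7)=-4.6667
Confirm numerically:
  x=-4.510: |R|=0.97066 <1
  x=-4.303: |R|=0.93009 <1
  x=-2.948: |R|=0.60019 <1
  x=-5.183: |R|=1.08920 >1
  x=-4.731: |R|=1.01172 >1
Interval (-4.6667, 0).

left endpoint -4.6667.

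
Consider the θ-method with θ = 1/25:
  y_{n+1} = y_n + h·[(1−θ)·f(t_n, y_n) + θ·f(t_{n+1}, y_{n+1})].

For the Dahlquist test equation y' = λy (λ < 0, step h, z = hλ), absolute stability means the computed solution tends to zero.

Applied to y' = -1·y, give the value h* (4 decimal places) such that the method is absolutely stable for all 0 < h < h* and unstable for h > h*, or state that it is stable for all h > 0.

Test eqn y'=λy, z=hλ:
  y_{n+1} = y_n + z·[24/25·y_n + 1/25·y_{n+1}] ⇒ (1 − 1/25z)y_{n+1} = (1 + 24/25z)y_n
  Hence R(z) = (1 + 24/25z)/(1 − 1/25z).

Boundary: |R(x)|=1, x<0.
x=-1.12: |R|=0.0720
R=−1: 1+24/25x = −1+1/25x ⇒ -23/25x=2 ⇒ x=2/(-23/25)=-2.1739
Confirm numerically:
  x=-2.004: |R|=0.85528 <1
  x=-1.445: |R|=0.36604 <1
  x=-1.340: |R|=0.27183 <1
  x=-2.756: |R|=1.48235 >1
  x=-2.495: |R|=1.26859 >1
Interval (-2.1739, 0).

(-2.1739,0); λ=-1 ⇒ h* = (50/23)/1 = 2.1739.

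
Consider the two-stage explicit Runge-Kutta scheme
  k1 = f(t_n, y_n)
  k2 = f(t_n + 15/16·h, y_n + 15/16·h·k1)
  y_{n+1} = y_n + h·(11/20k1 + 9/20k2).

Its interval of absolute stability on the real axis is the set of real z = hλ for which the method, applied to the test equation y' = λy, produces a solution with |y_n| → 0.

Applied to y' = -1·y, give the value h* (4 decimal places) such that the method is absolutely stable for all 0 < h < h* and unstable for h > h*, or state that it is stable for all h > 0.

(-2.3704,0); λ=-1 ⇒ h* = (64/27)/1 = 2.3704.

With y'=λy (z=hλ):
  k1=λy_n ⇒ h·k1=z·y_n;  k2=λ(1+15/16z)y_n ⇒ h·k2=z(1+15/16z)y_n
  y_{n+1}/y_n = 1 + 11/20z + 9/20z(1+15/16z) = 1 + z + 27/64z²
  so R(z) = 1 + z + 27/64z².

Need |R(x)|<1, x<0.
x=-1.78: |R|=0.5567
R=1: x+27/64x²=0 ⇒ x=−64/27=-2.3704; min R=1−1/(4·27/64)=0.4074>−1
Confirm numerically:
  x=-2.171: |R|=0.81740 <1
  x=-2.111: |R|=0.76901 <1
  x=-1.956: |R|=0.65807 <1
  x=-1.560: |R|=0.46668 <1
  x=-2.720: |R|=1.40120 >1
  x=-2.677: |R|=1.34630 >1
Stable set (-2.3704, 0).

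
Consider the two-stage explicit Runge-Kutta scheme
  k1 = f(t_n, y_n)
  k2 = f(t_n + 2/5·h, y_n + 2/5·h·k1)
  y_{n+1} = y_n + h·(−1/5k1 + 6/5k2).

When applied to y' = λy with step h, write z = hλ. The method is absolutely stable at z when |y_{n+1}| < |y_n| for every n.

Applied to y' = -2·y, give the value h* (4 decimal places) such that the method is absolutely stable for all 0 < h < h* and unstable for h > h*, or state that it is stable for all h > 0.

Test eqn y'=λy, z=hλ:
  k1=λy_n ⇒ h·k1=z·y_n;  k2=λ(1+2/5z)y_n ⇒ h·k2=z(1+2/5z)y_n
  y_{n+1}/y_n = 1 − 1/5z + 6/5z(1+2/5z) = 1 + z + 12/25z²
  R(z) = 1 + z + 12/25z².

Need |R(x)|<1, x<0.
x=-0.77: |R|=0.5146
R=1: x+12/25x²=0 ⇒ x=−25/12=-2.0833; min R=1−1/(4·12/25)=0.4792>−1
Confirm numerically:
  x=-1.822: |R|=0.77145 <1
  x=-1.733: |R|=0.70858 <1
  x=-1.336: |R|=0.52075 <1
  x=-1.166: |R|=0.48659 <1
  x=-2.420: |R|=1.39107 >1
  x=-2.154: |R|=1.07306 >1
Interval (-2.0833, 0).

(-2.0833,0); λ=-2 ⇒ h* = (25/12)/2 = 1.0417.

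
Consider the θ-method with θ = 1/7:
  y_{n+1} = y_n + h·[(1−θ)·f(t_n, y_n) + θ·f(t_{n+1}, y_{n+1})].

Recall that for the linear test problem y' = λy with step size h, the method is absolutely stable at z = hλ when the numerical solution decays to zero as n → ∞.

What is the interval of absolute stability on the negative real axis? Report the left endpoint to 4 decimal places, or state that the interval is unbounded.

(-2.8000, 0).

Set f=λy, z=hλ:
  y_{n+1} = y_n + z·[6/7·y_n + 1/7·y_{n+1}] ⇒ (1 − 1/7z)y_{n+1} = (1 + 6/7z)y_n
  Hence R(z) = (1 + 6/7z)/(1 − 1/7z).

Need |R(x)|<1, x<0.
x=-0.96: |R|=0.1558
R=−1: 1+6/7x = −1+1/7x ⇒ -5/7x=2 ⇒ x=2/(-5/7)=-2.8000
Confirm numerically:
  x=-2.655: |R|=0.92491 <1
  x=-1.808: |R|=0.43688 <1
  x=-1.520: |R|=0.24883 <1
  x=-3.174: |R|=1.18380 >1
  x=-2.856: |R|=1.02841 >1
So |R|<1 on (-2.8000, 0).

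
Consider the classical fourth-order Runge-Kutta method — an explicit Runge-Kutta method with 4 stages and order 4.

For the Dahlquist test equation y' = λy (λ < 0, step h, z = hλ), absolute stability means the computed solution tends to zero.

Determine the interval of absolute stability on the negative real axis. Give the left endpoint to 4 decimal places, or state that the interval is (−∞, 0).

With y'=λy (z=hλ):
  order 4, 4-stage ⇒ R(z)=1+z+z^2/2+z^3/6+z^4/24
  (e.g. R(-0.32)=0.72618, |R|=0.72618)

Find x<0 with |R(x)|<1.
x=-0.32: |R|=0.7262
|R(-3.01)|=1.3951 |R(-1.52)|=0.2723 |R(-0.76)|=0.4695
Bisect:
  x_lo=-3.1851 |R|=1.7902  x_hi=-0.1364 |R|=0.8725
  mid=-1.66073 |R|=0.27184 →hi
  mid=-2.42291 |R|=0.57767 →hi
  mid=-2.80401 |R|=1.02858 →lo
  mid=-2.61346 |R|=0.77037 →hi
  mid=-2.70873 |R|=0.89058 →hi
  mid=-2.75637 |R|=0.95726 →hi
  mid=-2.78019 |R|=0.99233 →hi
  ...
  [-2.78540,-2.78521] ⇒ x*=-2.7853
So |R|<1 on (-2.7853, 0).

(-2.7853, 0).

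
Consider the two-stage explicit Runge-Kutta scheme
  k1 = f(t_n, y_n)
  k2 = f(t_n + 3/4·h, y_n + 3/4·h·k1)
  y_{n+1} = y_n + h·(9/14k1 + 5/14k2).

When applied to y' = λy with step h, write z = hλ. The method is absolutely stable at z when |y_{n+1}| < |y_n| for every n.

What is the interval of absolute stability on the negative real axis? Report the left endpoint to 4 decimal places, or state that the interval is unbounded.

Test eqn y'=λy, z=hλ:
  k1=λy_n ⇒ h·k1=z·y_n;  k2=λ(1+3/4z)y_n ⇒ h·k2=z(1+3/4z)y_n
  y_{n+1}/y_n = 1 + 9/14z + 5/14z(1+3/4z) = 1 + z + 15/56z²
  R(z) = 1 + z + 15/56z².

Need |R(x)|<1, x<0.
x=-1.12: |R|=0.2160
R=1: x+15/56x²=0 ⇒ x=−56/15=-3.7333; min R=1−1/(4·15/56)=0.0667>−1
Confirm numerically:
  x=-3.480: |R|=0.76386 <1
  x=-2.527: |R|=0.18346 <1
  x=-2.135: |R|=0.08595 <1
  x=-4.281: |R|=1.62801 >1
  x=-3.814: |R|=1.08241 >1
Interval (-3.7333, 0).

z∈(-3.7333,0).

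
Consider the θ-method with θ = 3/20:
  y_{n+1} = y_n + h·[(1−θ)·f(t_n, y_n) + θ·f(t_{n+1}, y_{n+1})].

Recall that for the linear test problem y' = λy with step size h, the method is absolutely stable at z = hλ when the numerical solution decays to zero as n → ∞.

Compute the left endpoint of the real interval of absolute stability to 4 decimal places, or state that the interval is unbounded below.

Set f=λy, z=hλ:
  y_{n+1} = y_n + z·[17/20·y_n + 3/20·y_{n+1}] ⇒ (1 − 3/20z)y_{n+1} = (1 + 17/20z)y_n
  ⇒ R(z) = (1 + 17/20z)/(1 − 3/20z).

Solve |R(x)|<1 on ℝ⁻.
x=-1.6: |R|=0.2903
R=−1: 1+17/20x = −1+3/20x ⇒ -7/10x=2 ⇒ x=2/(-7/10)=-2.8571
Confirm numerically:
  x=-1.977: |R|=0.52482 <1
  x=-1.972: |R|=0.52184 <1
  x=-1.172: |R|=0.00323 <1
  x=-3.377: |R|=1.24155 >1
  x=-3.024: |R|=1.08035 >1
  x=-2.954: |R|=1.04698 >1
So |R|<1 on (-2.8571, 0).

left endpoint -2.8571.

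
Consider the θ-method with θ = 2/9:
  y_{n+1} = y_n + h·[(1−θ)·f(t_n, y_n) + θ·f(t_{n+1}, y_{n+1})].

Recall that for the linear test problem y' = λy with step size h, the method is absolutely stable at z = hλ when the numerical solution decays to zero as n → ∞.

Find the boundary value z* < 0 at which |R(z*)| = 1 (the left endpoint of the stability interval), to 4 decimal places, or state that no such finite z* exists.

With y'=λy (z=hλ):
  y_{n+1} = y_n + z·[7/9·y_n + 2/9·y_{n+1}] ⇒ (1 − 2/9z)y_{n+1} = (1 + 7/9z)y_n
  R(z) = (1 + 7/9z)/(1 − 2/9z).

Find x<0 with |R(x)|<1.
x=-1.38: |R|=0.0561
R=−1: 1+7/9x = −1+2/9x ⇒ -5/9x=2 ⇒ x=2/(-5/9)=-3.6000
Confirm numerically:
  x=-3.554: |R|=0.98572 <1
  x=-3.151: |R|=0.85329 <1
  x=-2.294: |R|=0.51943 <1
  x=-2.231: |R|=0.49153 <1
  x=-4.131: |R|=1.15381 >1
  x=-4.050: |R|=1.13158 >1
So |R|<1 on (-3.6000, 0).

left endpoint -3.6000.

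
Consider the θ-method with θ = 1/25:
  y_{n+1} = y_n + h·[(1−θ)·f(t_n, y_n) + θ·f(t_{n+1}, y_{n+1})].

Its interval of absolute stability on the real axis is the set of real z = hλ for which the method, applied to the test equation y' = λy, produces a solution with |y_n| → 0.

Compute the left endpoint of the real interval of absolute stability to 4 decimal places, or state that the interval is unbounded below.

left endpoint -2.1739.

Set f=λy, z=hλ:
  y_{n+1} = y_n + z·[24/25·y_n + 1/25·y_{n+1}] ⇒ (1 − 1/25z)y_{n+1} = (1 + 24/25z)y_n
  so R(z) = (1 + 24/25z)/(1 − 1/25z).

Find x<0 with |R(x)|<1.
x=-0.64: |R|=0.3760
R=−1: 1+24/25x = −1+1/25x ⇒ -23/25x=2 ⇒ x=2/(-23/25)=-2.1739
Confirm numerically:
  x=-2.122: |R|=0.95598 <1
  x=-2.047: |R|=0.89208 <1
  x=-1.929: |R|=0.79082 <1
  x=-1.418: |R|=0.34189 <1
  x=-2.343: |R|=1.14223 >1
  x=-2.255: |R|=1.06843 >1
  x=-2.238: |R|=1.05412 >1
Interval (-2.1739, 0).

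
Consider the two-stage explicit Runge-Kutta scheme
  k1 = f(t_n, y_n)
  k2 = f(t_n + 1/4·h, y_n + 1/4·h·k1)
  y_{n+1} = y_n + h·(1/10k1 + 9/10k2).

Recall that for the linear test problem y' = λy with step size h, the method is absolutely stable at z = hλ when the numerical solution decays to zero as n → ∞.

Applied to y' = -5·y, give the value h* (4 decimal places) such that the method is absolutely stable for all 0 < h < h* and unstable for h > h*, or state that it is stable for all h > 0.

On y'=λy, z=hλ:
  k1=λy_n ⇒ h·k1=z·y_n;  k2=λ(1+1/4z)y_n ⇒ h·k2=z(1+1/4z)y_n
  y_{n+1}/y_n = 1 + 1/10z + 9/10z(1+1/4z) = 1 + z + 9/40z²
  so R(z) = 1 + z + 9/40z².

Find x<0 with |R(x)|<1.
x=-0.32: |R|=0.7030
R=1: x+9/40x²=0 ⇒ x=−40/9=-4.4444; min R=1−1/(4·9/40)=-0.1111>−1
Confirm numerically:
  x=-3.487: |R|=0.24881 <1
  x=-2.245: |R|=0.11099 <1
  x=-2.133: |R|=0.10932 <1
  x=-1.890: |R|=0.08628 <1
  x=-4.991: |R|=1.61377 >1
  x=-4.742: |R|=1.31748 >1
Interval (-4.4444, 0).

(-4.4444,0); λ=-5 ⇒ h* = (40/9)/5 = 0.8889.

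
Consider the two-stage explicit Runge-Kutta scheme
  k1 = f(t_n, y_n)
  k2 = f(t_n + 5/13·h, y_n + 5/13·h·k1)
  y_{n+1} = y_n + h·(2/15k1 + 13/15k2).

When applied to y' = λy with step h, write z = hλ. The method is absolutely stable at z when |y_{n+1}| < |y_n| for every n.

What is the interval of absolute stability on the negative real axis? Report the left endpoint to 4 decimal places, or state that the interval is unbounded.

With y'=λy (z=hλ):
  k1=λy_n ⇒ h·k1=z·y_n;  k2=λ(1+5/13z)y_n ⇒ h·k2=z(1+5/13z)y_n
  y_{n+1}/y_n = 1 + 2/15z + 13/15z(1+5/13z) = 1 + z + 1/3z²
  so R(z) = 1 + z + 1/3z².

Need |R(x)|<1, x<0.
x=-0.45: |R|=0.6175
R=1: x+1/3x²=0 ⇒ x=−3=-3.0000; min R=1−1/(4·1/3)=0.2500>−1
Confirm numerically:
  x=-2.976: |R|=0.97619 <1
  x=-2.415: |R|=0.52907 <1
  x=-2.091: |R|=0.36643 <1
  x=-1.414: |R|=0.25247 <1
  x=-3.421: |R|=1.48008 >1
  x=-3.135: |R|=1.14107 >1
So |R|<1 on (-3.0000, 0).

(-3.0000, 0).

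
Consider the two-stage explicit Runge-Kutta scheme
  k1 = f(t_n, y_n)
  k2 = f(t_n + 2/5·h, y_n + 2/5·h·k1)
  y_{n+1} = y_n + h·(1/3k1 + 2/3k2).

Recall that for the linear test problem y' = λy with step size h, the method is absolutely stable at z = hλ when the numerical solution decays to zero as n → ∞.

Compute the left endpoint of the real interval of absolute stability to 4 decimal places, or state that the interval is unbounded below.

left endpoint -3.7500.

On y'=λy, z=hλ:
  k1=λy_n ⇒ h·k1=z·y_n;  k2=λ(1+2/5z)y_n ⇒ h·k2=z(1+2/5z)y_n
  y_{n+1}/y_n = 1 + 1/3z + 2/3z(1+2/5z) = 1 + z + 4/15z²
  ⇒ R(z) = 1 + z + 4/15z².

Solve |R(x)|<1 on ℝ⁻.
x=-1.19: |R|=0.1876
R=1: x+4/15x²=0 ⇒ x=−15/4=-3.7500; min R=1−1/(4·4/15)=0.0625>−1
Confirm numerically:
  x=-2.900: |R|=0.34267 <1
  x=-2.094: |R|=0.07529 <1
  x=-2.075: |R|=0.07317 <1
  x=-4.152: |R|=1.44509 >1
  x=-4.104: |R|=1.38742 >1
  x=-4.041: |R|=1.31358 >1
Interval (-3.7500, 0).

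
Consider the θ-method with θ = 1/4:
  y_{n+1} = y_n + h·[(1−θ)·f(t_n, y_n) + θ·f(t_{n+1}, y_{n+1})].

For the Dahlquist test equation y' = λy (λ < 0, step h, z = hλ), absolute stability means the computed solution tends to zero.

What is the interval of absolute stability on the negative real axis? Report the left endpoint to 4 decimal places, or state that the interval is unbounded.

(-4.0000, 0).

Test eqn y'=λy, z=hλ:
  y_{n+1} = y_n + z·[3/4·y_n + 1/4·y_{n+1}] ⇒ (1 − 1/4z)y_{n+1} = (1 + 3/4z)y_n
  Hence R(z) = (1 + 3/4z)/(1 − 1/4z).

Boundary: |R(x)|=1, x<0.
x=-0.55: |R|=0.5165
R=−1: 1+3/4x = −1+1/4x ⇒ -1/2x=2 ⇒ x=2/(-1/2)=-4.0000
Confirm numerically:
  x=-2.508: |R|=0.54149 <1
  x=-2.226: |R|=0.43013 <1
  x=-1.978: |R|=0.32352 <1
  x=-4.501: |R|=1.11787 >1
  x=-4.320: |R|=1.07692 >1
Interval (-4.0000, 0).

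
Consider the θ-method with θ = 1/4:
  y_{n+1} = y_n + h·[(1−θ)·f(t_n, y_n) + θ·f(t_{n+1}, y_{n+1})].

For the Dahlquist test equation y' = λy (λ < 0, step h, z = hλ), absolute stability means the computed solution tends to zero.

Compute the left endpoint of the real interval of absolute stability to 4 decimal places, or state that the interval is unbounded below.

left endpoint -4.0000.

Set f=λy, z=hλ:
  y_{n+1} = y_n + z·[3/4·y_n + 1/4·y_{n+1}] ⇒ (1 − 1/4z)y_{n+1} = (1 + 3/4z)y_n
  R(z) = (1 + 3/4z)/(1 − 1/4z).

Solve |R(x)|<1 on ℝ⁻.
x=-0.62: |R|=0.4632
R=−1: 1+3/4x = −1+1/4x ⇒ -1/2x=2 ⇒ x=2/(-1/2)=-4.0000
Confirm numerically:
  x=-3.593: |R|=0.89280 <1
  x=-3.078: |R|=0.73947 <1
  x=-1.849: |R|=0.26449 <1
  x=-4.550: |R|=1.12865 >1
  x=-4.511: |R|=1.12008 >1
  x=-4.050: |R|=1.01242 >1
Stable set (-4.0000, 0).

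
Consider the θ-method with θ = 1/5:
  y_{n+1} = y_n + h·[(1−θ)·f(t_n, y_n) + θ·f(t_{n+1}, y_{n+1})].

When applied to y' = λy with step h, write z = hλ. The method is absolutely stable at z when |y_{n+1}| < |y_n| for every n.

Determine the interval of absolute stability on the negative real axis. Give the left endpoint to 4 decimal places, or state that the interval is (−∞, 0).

z∈(-3.3333,0).

With y'=λy (z=hλ):
  y_{n+1} = y_n + z·[4/5·y_n + 1/5·y_{n+1}] ⇒ (1 − 1/5z)y_{n+1} = (1 + 4/5z)y_n
  Hence R(z) = (1 + 4/5z)/(1 − 1/5z).

Find x<0 with |R(x)|<1.
x=-1.72: |R|=0.2798
R=−1: 1+4/5x = −1+1/5x ⇒ -3/5x=2 ⇒ x=2/(-3/5)=-3.3333
Confirm numerically:
  x=-2.877: |R|=0.82620 <1
  x=-2.863: |R|=0.82055 <1
  x=-2.299: |R|=0.57487 <1
  x=-3.712: |R|=1.13039 >1
  x=-3.419: |R|=1.03053 >1
  x=-3.416: |R|=1.02947 >1
So |R|<1 on (-3.3333, 0).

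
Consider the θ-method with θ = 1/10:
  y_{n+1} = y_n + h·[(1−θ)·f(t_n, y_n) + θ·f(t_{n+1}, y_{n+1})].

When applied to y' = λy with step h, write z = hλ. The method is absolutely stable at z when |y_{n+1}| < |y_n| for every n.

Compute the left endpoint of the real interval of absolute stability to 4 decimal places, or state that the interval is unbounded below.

left endpoint -2.5000.

Set f=λy, z=hλ:
  y_{n+1} = y_n + z·[9/10·y_n + 1/10·y_{n+1}] ⇒ (1 − 1/10z)y_{n+1} = (1 + 9/10z)y_n
  ⇒ R(z) = (1 + 9/10z)/(1 − 1/10z).

Find x<0 with |R(x)|<1.
x=-1.32: |R|=0.1661
R=−1: 1+9/10x = −1+1/10x ⇒ -4/5x=2 ⇒ x=2/(-4/5)=-2.5000
Confirm numerically:
  x=-2.480: |R|=0.98718 <1
  x=-1.949: |R|=0.63110 <1
  x=-1.427: |R|=0.24880 <1
  x=-3.066: |R|=1.34655 >1
  x=-2.971: |R|=1.29049 >1
  x=-2.800: |R|=1.18750 >1
Interval (-2.5000, 0).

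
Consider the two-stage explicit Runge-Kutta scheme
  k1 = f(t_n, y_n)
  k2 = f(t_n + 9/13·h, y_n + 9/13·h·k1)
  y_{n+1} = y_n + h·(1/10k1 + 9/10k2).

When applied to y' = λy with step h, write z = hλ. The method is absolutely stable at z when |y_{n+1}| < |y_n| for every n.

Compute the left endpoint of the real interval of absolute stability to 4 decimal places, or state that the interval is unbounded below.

left endpoint -1.6049.

On y'=λy, z=hλ:
  k1=λy_n ⇒ h·k1=z·y_n;  k2=λ(1+9/13z)y_n ⇒ h·k2=z(1+9/13z)y_n
  y_{n+1}/y_n = 1 + 1/10z + 9/10z(1+9/13z) = 1 + z + 81/130z²
  ⇒ R(z) = 1 + z + 81/130z².

Solve |R(x)|<1 on ℝ⁻.
x=-0.8: |R|=0.5988
R=1: x+81/130x²=0 ⇒ x=−130/81=-1.6049; min R=1−1/(4·81/130)=0.5988>−1
Confirm numerically:
  x=-1.538: |R|=0.93585 <1
  x=-1.352: |R|=0.78692 <1
  x=-1.337: |R|=0.77679 <1
  x=-1.194: |R|=0.69428 <1
  x=-2.073: |R|=1.60457 >1
  x=-1.920: |R|=1.37691 >1
Stable set (-1.6049, 0).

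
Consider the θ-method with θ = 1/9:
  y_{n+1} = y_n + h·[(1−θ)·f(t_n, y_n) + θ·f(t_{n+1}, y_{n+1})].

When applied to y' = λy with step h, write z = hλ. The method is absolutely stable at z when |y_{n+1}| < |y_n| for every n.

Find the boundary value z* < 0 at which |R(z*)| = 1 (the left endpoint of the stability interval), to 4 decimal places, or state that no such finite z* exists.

Test eqn y'=λy, z=hλ:
  y_{n+1} = y_n + z·[8/9·y_n + 1/9·y_{n+1}] ⇒ (1 − 1/9z)y_{n+1} = (1 + 8/9z)y_n
  so R(z) = (1 + 8/9z)/(1 − 1/9z).

Boundary: |R(x)|=1, x<0.
x=-0.64: |R|=0.4025
R=−1: 1+8/9x = −1+1/9x ⇒ -7/9x=2 ⇒ x=2/(-7/9)=-2.5714
Confirm numerically:
  x=-2.023: |R|=0.65173 <1
  x=-1.726: |R|=0.44826 <1
  x=-1.210: |R|=0.06660 <1
  x=-2.891: |R|=1.18813 >1
  x=-2.761: |R|=1.11283 >1
  x=-2.709: |R|=1.08224 >1
Stable set (-2.5714, 0).

left endpoint -2.5714.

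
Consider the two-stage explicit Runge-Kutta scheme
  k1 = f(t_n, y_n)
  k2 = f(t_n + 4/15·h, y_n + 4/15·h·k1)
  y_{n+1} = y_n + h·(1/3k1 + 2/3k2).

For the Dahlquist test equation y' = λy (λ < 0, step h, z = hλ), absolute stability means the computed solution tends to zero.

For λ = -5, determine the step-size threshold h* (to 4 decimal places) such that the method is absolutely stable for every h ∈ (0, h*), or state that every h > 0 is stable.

(-5.6250,0); λ=-5 ⇒ h* = (45/8)/5 = 1.1250.

With y'=λy (z=hλ):
  k1=λy_n ⇒ h·k1=z·y_n;  k2=λ(1+4/15z)y_n ⇒ h·k2=z(1+4/15z)y_n
  y_{n+1}/y_n = 1 + 1/3z + 2/3z(1+4/15z) = 1 + z + 8/45z²
  ⇒ R(z) = 1 + z + 8/45z².

Find x<0 with |R(x)|<1.
x=-1.02: |R|=0.1650
R=1: x+8/45x²=0 ⇒ x=−45/8=-5.6250; min R=1−1/(4·8/45)=-0.4062>−1
Confirm numerically:
  x=-5.501: |R|=0.87873 <1
  x=-4.224: |R|=0.05206 <1
  x=-3.272: |R|=0.36871 <1
  x=-6.180: |R|=1.60976 >1
  x=-5.946: |R|=1.33932 >1
Stable set (-5.6250, 0).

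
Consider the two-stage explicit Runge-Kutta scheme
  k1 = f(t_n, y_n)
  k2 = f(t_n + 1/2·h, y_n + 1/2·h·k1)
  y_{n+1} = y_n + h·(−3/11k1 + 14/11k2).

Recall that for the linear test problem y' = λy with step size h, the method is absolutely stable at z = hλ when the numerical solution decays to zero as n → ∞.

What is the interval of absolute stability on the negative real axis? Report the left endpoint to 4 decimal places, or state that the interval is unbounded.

z∈(-1.5714,0).

With y'=λy (z=hλ):
  k1=λy_n ⇒ h·k1=z·y_n;  k2=λ(1+1/2z)y_n ⇒ h·k2=z(1+1/2z)y_n
  y_{n+1}/y_n = 1 − 3/11z + 14/11z(1+1/2z) = 1 + z + 7/11z²
  ⇒ R(z) = 1 + z + 7/11z².

Boundary: |R(x)|=1, x<0.
x=-0.74: |R|=0.6085
R=1: x+7/11x²=0 ⇒ x=−11/7=-1.5714; min R=1−1/(4·7/11)=0.6071>−1
Confirm numerically:
  x=-1.489: |R|=0.92190 <1
  x=-1.440: |R|=0.87956 <1
  x=-0.763: |R|=0.60747 <1
  x=-2.133: |R|=1.76226 >1
  x=-1.690: |R|=1.12752 >1
So |R|<1 on (-1.5714, 0).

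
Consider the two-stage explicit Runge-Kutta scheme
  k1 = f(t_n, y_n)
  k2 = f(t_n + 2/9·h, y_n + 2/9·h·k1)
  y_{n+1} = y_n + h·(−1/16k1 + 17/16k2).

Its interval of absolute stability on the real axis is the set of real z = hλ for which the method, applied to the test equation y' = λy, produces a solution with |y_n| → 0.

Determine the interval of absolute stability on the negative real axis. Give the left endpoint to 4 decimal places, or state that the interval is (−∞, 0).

(-4.2353, 0).

On y'=λy, z=hλ:
  k1=λy_n ⇒ h·k1=z·y_n;  k2=λ(1+2/9z)y_n ⇒ h·k2=z(1+2/9z)y_n
  y_{n+1}/y_n = 1 − 1/16z + 17/16z(1+2/9z) = 1 + z + 17/72z²
  ⇒ R(z) = 1 + z + 17/72z².

Find x<0 with |R(x)|<1.
x=-1.7: |R|=0.0176
R=1: x+17/72x²=0 ⇒ x=−72/17=-4.2353; min R=1−1/(4·17/72)=-0.0588>−1
Confirm numerically:
  x=-4.181: |R|=0.94640 <1
  x=-2.530: |R|=0.01868 <1
  x=-1.826: |R|=0.03874 <1
  x=-1.718: |R|=0.02111 <1
  x=-4.610: |R|=1.40786 >1
  x=-4.516: |R|=1.29931 >1
  x=-4.262: |R|=1.02687 >1
So |R|<1 on (-4.2353, 0).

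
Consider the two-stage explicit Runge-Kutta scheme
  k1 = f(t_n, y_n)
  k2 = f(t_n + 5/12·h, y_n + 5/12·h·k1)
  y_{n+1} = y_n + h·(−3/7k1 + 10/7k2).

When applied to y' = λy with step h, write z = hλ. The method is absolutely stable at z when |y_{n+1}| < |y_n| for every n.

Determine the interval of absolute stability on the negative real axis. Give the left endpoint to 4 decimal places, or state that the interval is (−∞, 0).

Set f=λy, z=hλ:
  k1=λy_n ⇒ h·k1=z·y_n;  k2=λ(1+5/12z)y_n ⇒ h·k2=z(1+5/12z)y_n
  y_{n+1}/y_n = 1 − 3/7z + 10/7z(1+5/12z) = 1 + z + 25/42z²
  Hence R(z) = 1 + z + 25/42z².

Boundary: |R(x)|=1, x<0.
x=-0.93: |R|=0.5848
R=1: x+25/42x²=0 ⇒ x=−42/25=-1.6800; min R=1−1/(4·25/42)=0.5800>−1
Confirm numerically:
  x=-1.224: |R|=0.66777 <1
  x=-1.176: |R|=0.64720 <1
  x=-1.078: |R|=0.61372 <1
  x=-2.218: |R|=1.71029 >1
  x=-2.081: |R|=1.49671 >1
Interval (-1.6800, 0).

(-1.6800, 0).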